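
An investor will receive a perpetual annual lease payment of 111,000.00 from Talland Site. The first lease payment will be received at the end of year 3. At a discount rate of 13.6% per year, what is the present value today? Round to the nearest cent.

Value at end of year 2: C / r = 111,000.00 / 0.136 = 816,176.4706
Discount to today: PV = 816,176.4706 / (1 + 0.136)^2 = 816,176.4706 / 1.290496 = 632,451.76

632451.76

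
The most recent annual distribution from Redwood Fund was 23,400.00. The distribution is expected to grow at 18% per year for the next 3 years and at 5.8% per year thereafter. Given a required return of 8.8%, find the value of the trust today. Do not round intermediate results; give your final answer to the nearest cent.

D_1 = 27612.00000
D_2 = 32582.16000
D_3 = 38446.94880
Terminal value at year 3: TV = D_3×(1+g_2)/(r−g_2) = 40676.87183/0.03 = 1355895.72768
P_0 = D_1/(1+r)^1 + D_2/(1+r)^2 + D_3/(1+r)^3 + TV/(1+r)^3
    = 25378.67647 + 27524.66750 + 29852.12100 + 1052784.80050 = 1135540.26546

1135540.27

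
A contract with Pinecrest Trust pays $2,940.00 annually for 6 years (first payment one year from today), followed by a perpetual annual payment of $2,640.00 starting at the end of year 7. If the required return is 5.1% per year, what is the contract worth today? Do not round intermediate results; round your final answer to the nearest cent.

PV of 6-year annuity: $2,940.00 × [1 − (1+0.051)^−6] / 0.051 = 14874.93079
Perpetuity value at year 6: $2,640.00 / 0.051 = 51764.70588
PV of perpetuity: 51764.70588 / (1+0.051)^6 = 38407.62517
Total PV = 14874.93079 + 38407.62517 = 53282.55596

$53282.56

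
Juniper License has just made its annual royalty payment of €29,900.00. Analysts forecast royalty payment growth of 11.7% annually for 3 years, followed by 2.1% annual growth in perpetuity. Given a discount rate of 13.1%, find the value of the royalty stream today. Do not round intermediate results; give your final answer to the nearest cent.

€354844.97

D_1 = 33398.30000
D_2 = 37305.90110
D_3 = 41670.69153
Terminal value at year 3: TV = D_3×(1+g_2)/(r−g_2) = 42545.77605/0.11 = 386779.78228
P_0 = D_1/(1+r)^1 + D_2/(1+r)^2 + D_3/(1+r)^3 + TV/(1+r)^3
    = 29529.88506 + 29164.35156 + 28803.34278 + 267347.39074 = 354844.97013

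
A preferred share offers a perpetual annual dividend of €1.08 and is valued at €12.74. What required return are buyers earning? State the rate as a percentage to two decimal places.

P = C/r ⇒ r = C/P = €1.08/€12.74 = 0.084772

8.48%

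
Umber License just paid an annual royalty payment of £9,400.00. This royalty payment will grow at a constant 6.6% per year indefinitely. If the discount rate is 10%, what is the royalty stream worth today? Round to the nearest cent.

£294717.65

D₁ = D₀ × (1 + g) = £9,400.00 × 1.066 = £10,020.4000
Growing perpetuity: P = D₁ / (r − g) = £10,020.4000 / (0.1 − 0.066) = £294,717.65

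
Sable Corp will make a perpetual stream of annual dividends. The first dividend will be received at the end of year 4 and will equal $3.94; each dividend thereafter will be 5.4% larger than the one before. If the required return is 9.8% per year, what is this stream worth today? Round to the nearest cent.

$67.65

Value at end of year 3: C₁ / (r − g) = $3.94 / (0.098 − 0.054) = $89.5455
Discount to today: PV = $89.5455 / (1 + 0.098)^3 = $89.5455 / 1.323753 = $67.65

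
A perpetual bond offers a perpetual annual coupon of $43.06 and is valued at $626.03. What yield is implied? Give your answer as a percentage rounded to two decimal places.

6.88%

P = C/r ⇒ r = C/P = $43.06/$626.03 = 0.068783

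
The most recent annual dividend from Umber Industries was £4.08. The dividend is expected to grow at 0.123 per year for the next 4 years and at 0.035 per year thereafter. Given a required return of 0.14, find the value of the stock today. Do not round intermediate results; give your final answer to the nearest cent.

£53.59

D_1 = 4.58184
D_2 = 5.14541
D_3 = 5.77829
D_4 = 6.48902
Terminal value at year 4: TV = D_4×(1+g_2)/(r−g_2) = 6.71614/0.105 = 63.96321
P_0 = D_1/(1+r)^1 + D_2/(1+r)^2 + D_3/(1+r)^3 + D_4/(1+r)^4 + TV/(1+r)^4
    = 4.01916 + 3.95922 + 3.90018 + 3.84202 + 37.87135 = 53.59194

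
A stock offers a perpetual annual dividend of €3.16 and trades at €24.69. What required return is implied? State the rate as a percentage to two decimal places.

P = C/r ⇒ r = C/P = €3.16/€24.69 = 0.127987

12.80%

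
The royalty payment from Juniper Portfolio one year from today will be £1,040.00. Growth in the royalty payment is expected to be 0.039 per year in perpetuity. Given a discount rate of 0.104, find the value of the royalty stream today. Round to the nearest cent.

Growing perpetuity: P = D₁ / (r − g) = £1,040.0000 / (0.104 − 0.039) = £16,000.00

£16000.00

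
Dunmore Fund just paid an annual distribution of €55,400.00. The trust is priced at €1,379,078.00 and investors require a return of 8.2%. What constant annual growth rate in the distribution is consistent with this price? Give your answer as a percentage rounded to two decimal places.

P = D₀(1+g)/(r−g) ⇒ P(r−g) = D₀(1+g) ⇒ g(P+D₀) = P·r − D₀
g = (P·r − D₀)/(P + D₀) = (€1,379,078.00×0.082 − €55,400.00) / (€1,379,078.00 + €55,400.00) = 0.040213

4.02%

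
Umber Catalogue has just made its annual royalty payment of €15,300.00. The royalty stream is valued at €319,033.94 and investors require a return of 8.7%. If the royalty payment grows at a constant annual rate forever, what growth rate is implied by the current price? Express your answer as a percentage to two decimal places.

3.73%

P = D₀(1+g)/(r−g) ⇒ P(r−g) = D₀(1+g) ⇒ g(P+D₀) = P·r − D₀
g = (P·r − D₀)/(P + D₀) = (€319,033.94×0.087 − €15,300.00) / (€319,033.94 + €15,300.00) = 0.037256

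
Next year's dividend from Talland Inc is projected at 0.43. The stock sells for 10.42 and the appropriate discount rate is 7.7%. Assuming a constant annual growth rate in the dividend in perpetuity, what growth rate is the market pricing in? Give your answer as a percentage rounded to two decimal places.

P = D₁/(r−g) ⇒ g = r − D₁/P = 0.077 − 0.43/10.42 = 0.035733

3.57%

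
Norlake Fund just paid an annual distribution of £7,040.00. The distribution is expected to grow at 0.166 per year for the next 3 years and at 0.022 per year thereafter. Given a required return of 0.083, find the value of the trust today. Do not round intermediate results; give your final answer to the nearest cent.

£171724.51

D_1 = 8208.64000
D_2 = 9571.27424
D_3 = 11160.10576
Terminal value at year 3: TV = D_3×(1+g_2)/(r−g_2) = 11405.62809/0.061 = 186977.50968
P_0 = D_1/(1+r)^1 + D_2/(1+r)^2 + D_3/(1+r)^3 + TV/(1+r)^3
    = 7579.53832 + 8160.42630 + 8785.83293 + 147198.70909 = 171724.50664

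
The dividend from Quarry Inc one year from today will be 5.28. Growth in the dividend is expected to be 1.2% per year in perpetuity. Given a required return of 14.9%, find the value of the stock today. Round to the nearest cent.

38.54

Growing perpetuity: P = D₁ / (r − g) = 5.2800 / (0.149 − 0.012) = 38.54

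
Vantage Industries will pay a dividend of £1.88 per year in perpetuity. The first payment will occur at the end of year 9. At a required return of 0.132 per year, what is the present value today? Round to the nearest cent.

£5.28

Value at end of year 8: C / r = £1.88 / 0.132 = £14.2424
Discount to today: PV = £14.2424 / (1 + 0.132)^8 = £14.2424 / 2.696320 = £5.28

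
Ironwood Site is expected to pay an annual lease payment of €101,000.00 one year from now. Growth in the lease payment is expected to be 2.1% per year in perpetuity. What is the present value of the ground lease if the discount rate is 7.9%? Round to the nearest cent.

€1741379.31

Growing perpetuity: P = D₁ / (r − g) = €101,000.0000 / (0.079 − 0.021) = €1,741,379.31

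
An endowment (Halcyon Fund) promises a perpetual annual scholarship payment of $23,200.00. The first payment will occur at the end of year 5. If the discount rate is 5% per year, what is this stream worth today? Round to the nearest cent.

$381733.95

Value at end of year 4: C / r = $23,200.00 / 0.05 = $464,000.0000
Discount to today: PV = $464,000.0000 / (1 + 0.05)^4 = $464,000.0000 / 1.215506 = $381,733.95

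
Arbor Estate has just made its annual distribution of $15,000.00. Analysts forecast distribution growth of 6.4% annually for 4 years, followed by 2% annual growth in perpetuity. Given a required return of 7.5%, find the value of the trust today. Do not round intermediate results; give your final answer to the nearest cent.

$325450.09

D_1 = 15960.00000
D_2 = 16981.44000
D_3 = 18068.25216
D_4 = 19224.62030
Terminal value at year 4: TV = D_4×(1+g_2)/(r−g_2) = 19609.11270/0.055 = 356529.32189
P_0 = D_1/(1+r)^1 + D_2/(1+r)^2 + D_3/(1+r)^3 + D_4/(1+r)^4 + TV/(1+r)^4
    = 14846.51163 + 14694.59383 + 14544.23055 + 14395.40586 + 266969.34512 = 325450.08699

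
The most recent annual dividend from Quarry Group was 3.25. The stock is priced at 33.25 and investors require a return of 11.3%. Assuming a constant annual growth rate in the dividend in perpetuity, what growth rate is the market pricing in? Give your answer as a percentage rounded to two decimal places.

1.39%

P = D₀(1+g)/(r−g) ⇒ P(r−g) = D₀(1+g) ⇒ g(P+D₀) = P·r − D₀
g = (P·r − D₀)/(P + D₀) = (33.25×0.113 − 3.25) / (33.25 + 3.25) = 0.013897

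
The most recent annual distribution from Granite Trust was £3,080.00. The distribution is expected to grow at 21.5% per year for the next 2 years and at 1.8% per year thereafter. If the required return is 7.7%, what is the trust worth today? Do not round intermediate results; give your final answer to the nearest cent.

D_1 = 3742.20000
D_2 = 4546.77300
Terminal value at year 2: TV = D_2×(1+g_2)/(r−g_2) = 4628.61491/0.059 = 78451.10024
P_0 = D_1/(1+r)^1 + D_2/(1+r)^2 + TV/(1+r)^2
    = 3474.65181 + 3919.87182 + 67634.39852 = 75028.92215

£75028.92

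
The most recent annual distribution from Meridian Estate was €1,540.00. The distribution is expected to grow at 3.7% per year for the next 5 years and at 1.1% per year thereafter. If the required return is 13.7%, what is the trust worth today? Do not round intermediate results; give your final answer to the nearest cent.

€13689.59

D_1 = 1596.98000
D_2 = 1656.06826
D_3 = 1717.34279
D_4 = 1780.88447
D_5 = 1846.77719
Terminal value at year 5: TV = D_5×(1+g_2)/(r−g_2) = 1867.09174/0.126 = 14818.18844
P_0 = D_1/(1+r)^1 + D_2/(1+r)^2 + D_3/(1+r)^3 + D_4/(1+r)^4 + D_5/(1+r)^5 + TV/(1+r)^5
    = 1404.55585 + 1281.02411 + 1168.35708 + 1065.59920 + 971.87896 + 7798.17164 = 13689.58684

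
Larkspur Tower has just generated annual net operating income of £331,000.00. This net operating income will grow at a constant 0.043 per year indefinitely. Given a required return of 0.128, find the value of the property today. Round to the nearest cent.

£4061564.71

D₁ = D₀ × (1 + g) = £331,000.00 × 1.043 = £345,233.0000
Growing perpetuity: P = D₁ / (r − g) = £345,233.0000 / (0.128 − 0.043) = £4,061,564.71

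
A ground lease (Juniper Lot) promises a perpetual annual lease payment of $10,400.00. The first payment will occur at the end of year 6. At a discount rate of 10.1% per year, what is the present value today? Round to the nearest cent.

Value at end of year 5: C / r = $10,400.00 / 0.101 = $102,970.2970
Discount to today: PV = $102,970.2970 / (1 + 0.101)^5 = $102,970.2970 / 1.617844 = $63,646.62

$63646.62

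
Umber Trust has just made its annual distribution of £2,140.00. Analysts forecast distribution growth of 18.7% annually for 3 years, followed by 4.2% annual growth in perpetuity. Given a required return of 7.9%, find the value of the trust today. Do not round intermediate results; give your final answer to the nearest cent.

£88028.78

D_1 = 2540.18000
D_2 = 3015.19366
D_3 = 3579.03487
Terminal value at year 3: TV = D_3×(1+g_2)/(r−g_2) = 3729.35434/0.037 = 100793.36052
P_0 = D_1/(1+r)^1 + D_2/(1+r)^2 + D_3/(1+r)^3 + TV/(1+r)^3
    = 2354.19833 + 2589.83635 + 2849.06001 + 80235.68987 = 88028.78456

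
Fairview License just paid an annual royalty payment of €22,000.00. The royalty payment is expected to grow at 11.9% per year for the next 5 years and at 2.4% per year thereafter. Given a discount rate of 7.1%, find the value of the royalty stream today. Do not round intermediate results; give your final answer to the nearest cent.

D_1 = 24618.00000
D_2 = 27547.54200
D_3 = 30825.69950
D_4 = 34493.95774
D_5 = 38598.73871
Terminal value at year 5: TV = D_5×(1+g_2)/(r−g_2) = 39525.10844/0.047 = 840959.75400
P_0 = D_1/(1+r)^1 + D_2/(1+r)^2 + D_3/(1+r)^3 + D_4/(1+r)^4 + D_5/(1+r)^5 + TV/(1+r)^5
    = 22985.99440 + 24016.17902 + 25092.53438 + 26217.12976 + 27392.12717 + 596798.68566 = 722502.65039

€722502.65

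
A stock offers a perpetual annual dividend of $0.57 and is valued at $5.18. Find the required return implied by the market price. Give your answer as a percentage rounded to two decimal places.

11.00%

P = C/r ⇒ r = C/P = $0.57/$5.18 = 0.110039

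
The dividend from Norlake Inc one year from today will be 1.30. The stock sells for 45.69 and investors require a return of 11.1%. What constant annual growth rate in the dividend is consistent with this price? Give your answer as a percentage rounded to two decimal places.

8.25%

P = D₁/(r−g) ⇒ g = r − D₁/P = 0.111 − 1.30/45.69 = 0.082547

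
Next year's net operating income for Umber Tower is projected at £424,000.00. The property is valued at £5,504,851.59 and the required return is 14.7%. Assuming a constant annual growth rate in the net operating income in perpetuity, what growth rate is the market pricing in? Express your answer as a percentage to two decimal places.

P = D₁/(r−g) ⇒ g = r − D₁/P = 0.147 − £424,000.00/£5,504,851.59 = 0.069977

7.00%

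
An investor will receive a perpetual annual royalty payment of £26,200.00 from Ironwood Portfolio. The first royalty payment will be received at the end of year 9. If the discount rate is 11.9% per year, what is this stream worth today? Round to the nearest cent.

Value at end of year 8: C / r = £26,200.00 / 0.119 = £220,168.0672
Discount to today: PV = £220,168.0672 / (1 + 0.119)^8 = £220,168.0672 / 2.458333 = £89,559.91

£89559.91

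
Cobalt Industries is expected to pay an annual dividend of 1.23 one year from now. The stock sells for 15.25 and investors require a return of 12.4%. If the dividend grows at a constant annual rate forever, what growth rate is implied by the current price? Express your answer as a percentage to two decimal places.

P = D₁/(r−g) ⇒ g = r − D₁/P = 0.124 − 1.23/15.25 = 0.043344

4.33%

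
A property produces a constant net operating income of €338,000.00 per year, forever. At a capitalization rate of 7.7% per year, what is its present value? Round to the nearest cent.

€4389610.39

Level perpetuity: PV = C / r = €338,000.00 / 0.077 = €4,389,610.39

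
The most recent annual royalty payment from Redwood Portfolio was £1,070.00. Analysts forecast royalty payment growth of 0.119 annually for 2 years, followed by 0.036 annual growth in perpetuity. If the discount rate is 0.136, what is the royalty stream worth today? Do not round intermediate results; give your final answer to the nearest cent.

£12848.11

D_1 = 1197.33000
D_2 = 1339.81227
Terminal value at year 2: TV = D_2×(1+g_2)/(r−g_2) = 1388.04551/0.1 = 13880.45512
P_0 = D_1/(1+r)^1 + D_2/(1+r)^2 + TV/(1+r)^2
    = 1053.98768 + 1038.21497 + 10755.90712 = 12848.10977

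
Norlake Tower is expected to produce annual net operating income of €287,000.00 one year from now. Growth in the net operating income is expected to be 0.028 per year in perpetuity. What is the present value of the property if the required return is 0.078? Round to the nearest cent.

€5740000.00

Growing perpetuity: P = D₁ / (r − g) = €287,000.0000 / (0.078 − 0.028) = €5,740,000.00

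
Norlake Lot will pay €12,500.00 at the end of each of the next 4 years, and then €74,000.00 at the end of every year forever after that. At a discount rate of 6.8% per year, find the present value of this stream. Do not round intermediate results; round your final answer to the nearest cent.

€878977.80

PV of 4-year annuity: €12,500.00 × [1 − (1+0.068)^−4] / 0.068 = 42532.01192
Perpetuity value at year 4: €74,000.00 / 0.068 = 1088235.29412
PV of perpetuity: 1088235.29412 / (1+0.068)^4 = 836445.78353
Total PV = 42532.01192 + 836445.78353 = 878977.79546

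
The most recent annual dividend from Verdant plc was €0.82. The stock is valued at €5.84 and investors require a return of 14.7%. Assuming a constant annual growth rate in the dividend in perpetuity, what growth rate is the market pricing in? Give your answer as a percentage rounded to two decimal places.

0.58%

P = D₀(1+g)/(r−g) ⇒ P(r−g) = D₀(1+g) ⇒ g(P+D₀) = P·r − D₀
g = (P·r − D₀)/(P + D₀) = (€5.84×0.147 − €0.82) / (€5.84 + €0.82) = 0.005778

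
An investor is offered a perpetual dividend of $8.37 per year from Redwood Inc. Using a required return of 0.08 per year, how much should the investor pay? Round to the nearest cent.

Level perpetuity: PV = C / r = $8.37 / 0.08 = $104.63

$104.63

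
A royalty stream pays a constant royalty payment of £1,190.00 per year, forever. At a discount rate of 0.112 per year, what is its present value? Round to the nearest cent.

Level perpetuity: PV = C / r = £1,190.00 / 0.112 = £10,625.00

£10625.00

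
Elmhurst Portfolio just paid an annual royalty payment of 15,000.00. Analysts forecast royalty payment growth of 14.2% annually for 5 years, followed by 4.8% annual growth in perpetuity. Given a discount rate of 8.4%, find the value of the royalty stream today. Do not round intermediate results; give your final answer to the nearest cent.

654607.93

D_1 = 17130.00000
D_2 = 19562.46000
D_3 = 22340.32932
D_4 = 25512.65608
D_5 = 29135.45325
Terminal value at year 5: TV = D_5×(1+g_2)/(r−g_2) = 30533.95500/0.036 = 848165.41675
P_0 = D_1/(1+r)^1 + D_2/(1+r)^2 + D_3/(1+r)^3 + D_4/(1+r)^4 + D_5/(1+r)^5 + TV/(1+r)^5
    = 15802.58303 + 16648.10869 + 17538.87465 + 18477.30152 + 19465.93943 + 566675.12550 = 654607.93280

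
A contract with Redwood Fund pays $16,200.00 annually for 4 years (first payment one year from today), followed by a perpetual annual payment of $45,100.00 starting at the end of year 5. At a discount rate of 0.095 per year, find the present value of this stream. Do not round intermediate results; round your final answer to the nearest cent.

$382127.34

PV of 4-year annuity: $16,200.00 × [1 − (1+0.095)^−4] / 0.095 = 51912.59416
Perpetuity value at year 4: $45,100.00 / 0.095 = 474736.84211
PV of perpetuity: 474736.84211 / (1+0.095)^4 = 330214.74354
Total PV = 51912.59416 + 330214.74354 = 382127.33770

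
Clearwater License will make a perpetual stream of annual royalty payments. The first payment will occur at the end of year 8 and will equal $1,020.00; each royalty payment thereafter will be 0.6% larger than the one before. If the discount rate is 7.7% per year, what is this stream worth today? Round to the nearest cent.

$8547.36

Value at end of year 7: C₁ / (r − g) = $1,020.00 / (0.077 − 0.006) = $14,366.1972
Discount to today: PV = $14,366.1972 / (1 + 0.077)^7 = $14,366.1972 / 1.680776 = $8,547.36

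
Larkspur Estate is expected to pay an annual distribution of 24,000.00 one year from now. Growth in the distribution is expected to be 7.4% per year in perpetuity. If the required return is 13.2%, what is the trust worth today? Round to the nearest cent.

Growing perpetuity: P = D₁ / (r − g) = 24,000.0000 / (0.132 − 0.074) = 413,793.10

413793.10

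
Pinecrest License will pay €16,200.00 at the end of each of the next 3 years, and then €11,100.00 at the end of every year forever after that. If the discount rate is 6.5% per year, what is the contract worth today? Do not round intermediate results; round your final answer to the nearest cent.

€184276.46

PV of 3-year annuity: €16,200.00 × [1 − (1+0.065)^−3] / 0.065 = 42905.30327
Perpetuity value at year 3: €11,100.00 / 0.065 = 170769.23077
PV of perpetuity: 170769.23077 / (1+0.065)^3 = 141371.15260
Total PV = 42905.30327 + 141371.15260 = 184276.45587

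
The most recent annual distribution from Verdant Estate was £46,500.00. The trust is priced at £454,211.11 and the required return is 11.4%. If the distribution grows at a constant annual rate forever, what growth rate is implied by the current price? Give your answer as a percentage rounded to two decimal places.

1.05%

P = D₀(1+g)/(r−g) ⇒ P(r−g) = D₀(1+g) ⇒ g(P+D₀) = P·r − D₀
g = (P·r − D₀)/(P + D₀) = (£454,211.11×0.114 − £46,500.00) / (£454,211.11 + £46,500.00) = 0.010545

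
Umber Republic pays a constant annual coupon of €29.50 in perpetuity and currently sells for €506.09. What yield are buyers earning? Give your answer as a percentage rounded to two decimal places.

5.83%

P = C/r ⇒ r = C/P = €29.50/€506.09 = 0.058290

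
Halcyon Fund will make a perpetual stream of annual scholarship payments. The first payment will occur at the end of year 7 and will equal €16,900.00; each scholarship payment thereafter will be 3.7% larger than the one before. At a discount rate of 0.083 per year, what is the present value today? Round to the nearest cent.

Value at end of year 6: C₁ / (r − g) = €16,900.00 / (0.083 − 0.037) = €367,391.3043
Discount to today: PV = €367,391.3043 / (1 + 0.083)^6 = €367,391.3043 / 1.613507 = €227,697.43

€227697.43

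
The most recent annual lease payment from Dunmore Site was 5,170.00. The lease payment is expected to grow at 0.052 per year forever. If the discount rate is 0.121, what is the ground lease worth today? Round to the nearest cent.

78823.77

D₁ = D₀ × (1 + g) = 5,170.00 × 1.052 = 5,438.8400
Growing perpetuity: P = D₁ / (r − g) = 5,438.8400 / (0.121 − 0.052) = 78,823.77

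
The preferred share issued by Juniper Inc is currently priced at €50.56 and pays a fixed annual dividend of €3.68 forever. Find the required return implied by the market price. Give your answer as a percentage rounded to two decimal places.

7.28%

P = C/r ⇒ r = C/P = €3.68/€50.56 = 0.072785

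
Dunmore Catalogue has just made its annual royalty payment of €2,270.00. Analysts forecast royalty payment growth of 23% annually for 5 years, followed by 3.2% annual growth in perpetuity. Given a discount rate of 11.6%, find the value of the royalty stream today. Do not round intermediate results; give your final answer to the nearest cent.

€60695.36

D_1 = 2792.10000
D_2 = 3434.28300
D_3 = 4224.16809
D_4 = 5195.72675
D_5 = 6390.74390
Terminal value at year 5: TV = D_5×(1+g_2)/(r−g_2) = 6595.24771/0.084 = 78514.85367
P_0 = D_1/(1+r)^1 + D_2/(1+r)^2 + D_3/(1+r)^3 + D_4/(1+r)^4 + D_5/(1+r)^5 + TV/(1+r)^5
    = 2501.88172 + 2757.45028 + 3039.12531 + 3349.57360 + 3691.73434 + 45355.59333 = 60695.35858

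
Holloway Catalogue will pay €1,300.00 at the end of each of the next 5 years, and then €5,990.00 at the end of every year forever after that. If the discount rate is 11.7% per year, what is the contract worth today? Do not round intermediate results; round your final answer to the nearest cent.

PV of 5-year annuity: €1,300.00 × [1 − (1+0.117)^−5] / 0.117 = 4721.24696
Perpetuity value at year 5: €5,990.00 / 0.117 = 51196.58120
PV of perpetuity: 51196.58120 / (1+0.117)^5 = 29442.52789
Total PV = 4721.24696 + 29442.52789 = 34163.77485

€34163.77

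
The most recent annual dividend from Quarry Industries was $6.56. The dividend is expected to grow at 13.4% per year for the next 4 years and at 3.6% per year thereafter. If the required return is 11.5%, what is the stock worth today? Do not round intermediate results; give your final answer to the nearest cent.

$119.42

D_1 = 7.43904
D_2 = 8.43587
D_3 = 9.56628
D_4 = 10.84816
Terminal value at year 4: TV = D_4×(1+g_2)/(r−g_2) = 11.23869/0.079 = 142.26194
P_0 = D_1/(1+r)^1 + D_2/(1+r)^2 + D_3/(1+r)^3 + D_4/(1+r)^4 + TV/(1+r)^4
    = 6.67178 + 6.78547 + 6.90110 + 7.01870 + 92.04268 = 119.41974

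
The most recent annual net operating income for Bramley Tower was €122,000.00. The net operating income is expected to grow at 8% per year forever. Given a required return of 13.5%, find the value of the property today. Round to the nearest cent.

D₁ = D₀ × (1 + g) = €122,000.00 × 1.08 = €131,760.0000
Growing perpetuity: P = D₁ / (r − g) = €131,760.0000 / (0.135 − 0.08) = €2,395,636.36

€2395636.36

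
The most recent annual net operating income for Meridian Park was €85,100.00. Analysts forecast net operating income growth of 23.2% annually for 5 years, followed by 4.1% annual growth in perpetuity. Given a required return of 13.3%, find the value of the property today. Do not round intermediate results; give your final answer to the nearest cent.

€2014765.03

D_1 = 104843.20000
D_2 = 129166.82240
D_3 = 159133.52520
D_4 = 196052.50304
D_5 = 241536.68375
Terminal value at year 5: TV = D_5×(1+g_2)/(r−g_2) = 251439.68778/0.092 = 2733040.08459
P_0 = D_1/(1+r)^1 + D_2/(1+r)^2 + D_3/(1+r)^3 + D_4/(1+r)^4 + D_5/(1+r)^5 + TV/(1+r)^5
    = 92535.92233 + 100621.58545 + 109413.76282 + 118974.18869 + 129369.99159 + 1463849.57873 = 2014765.02960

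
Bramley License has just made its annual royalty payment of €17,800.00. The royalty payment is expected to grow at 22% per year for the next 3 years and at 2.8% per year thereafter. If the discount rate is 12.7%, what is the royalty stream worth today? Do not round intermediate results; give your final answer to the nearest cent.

€297177.10

D_1 = 21716.00000
D_2 = 26493.52000
D_3 = 32322.09440
Terminal value at year 3: TV = D_3×(1+g_2)/(r−g_2) = 33227.11304/0.099 = 335627.40448
P_0 = D_1/(1+r)^1 + D_2/(1+r)^2 + D_3/(1+r)^3 + TV/(1+r)^3
    = 19268.85537 + 20858.92063 + 22580.19802 + 234469.12691 = 297177.10092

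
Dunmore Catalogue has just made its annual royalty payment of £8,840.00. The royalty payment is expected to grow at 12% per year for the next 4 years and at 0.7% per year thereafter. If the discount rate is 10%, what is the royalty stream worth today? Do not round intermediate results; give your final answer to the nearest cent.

£139869.46

D_1 = 9900.80000
D_2 = 11088.89600
D_3 = 12419.56352
D_4 = 13909.91114
Terminal value at year 4: TV = D_4×(1+g_2)/(r−g_2) = 14007.28052/0.093 = 150615.91957
P_0 = D_1/(1+r)^1 + D_2/(1+r)^2 + D_3/(1+r)^3 + D_4/(1+r)^4 + TV/(1+r)^4
    = 9000.72727 + 9164.37686 + 9331.00189 + 9500.65647 + 102872.69966 = 139869.46216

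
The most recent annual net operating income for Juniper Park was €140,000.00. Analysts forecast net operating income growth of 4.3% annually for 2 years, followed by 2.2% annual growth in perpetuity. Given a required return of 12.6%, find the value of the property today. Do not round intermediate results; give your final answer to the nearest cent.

D_1 = 146020.00000
D_2 = 152298.86000
Terminal value at year 2: TV = D_2×(1+g_2)/(r−g_2) = 155649.43492/0.104 = 1496629.18192
P_0 = D_1/(1+r)^1 + D_2/(1+r)^2 + TV/(1+r)^2
    = 129680.28419 + 120121.25791 + 1180422.36143 = 1430223.90354

€1430223.90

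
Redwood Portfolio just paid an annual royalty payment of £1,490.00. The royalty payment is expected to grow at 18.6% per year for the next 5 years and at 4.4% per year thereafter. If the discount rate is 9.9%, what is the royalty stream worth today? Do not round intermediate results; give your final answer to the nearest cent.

D_1 = 1767.14000
D_2 = 2095.82804
D_3 = 2485.65206
D_4 = 2947.98334
D_5 = 3496.30824
Terminal value at year 5: TV = D_5×(1+g_2)/(r−g_2) = 3650.14580/0.055 = 66366.28729
P_0 = D_1/(1+r)^1 + D_2/(1+r)^2 + D_3/(1+r)^3 + D_4/(1+r)^4 + D_5/(1+r)^5 + TV/(1+r)^5
    = 1607.95268 + 1735.24284 + 1872.60965 + 2020.85082 + 2180.82718 + 41396.06504 = 50813.54822

£50813.55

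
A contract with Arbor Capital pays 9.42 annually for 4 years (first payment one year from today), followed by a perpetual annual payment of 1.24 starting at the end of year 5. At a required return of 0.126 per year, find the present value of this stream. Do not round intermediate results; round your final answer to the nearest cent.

34.38

PV of 4-year annuity: 9.42 × [1 − (1+0.126)^−4] / 0.126 = 28.25400
Perpetuity value at year 4: 1.24 / 0.126 = 9.84127
PV of perpetuity: 9.84127 / (1+0.126)^4 = 6.12206
Total PV = 28.25400 + 6.12206 = 34.37606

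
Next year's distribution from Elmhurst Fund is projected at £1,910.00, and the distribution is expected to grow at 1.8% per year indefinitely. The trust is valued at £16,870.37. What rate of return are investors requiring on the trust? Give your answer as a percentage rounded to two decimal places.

P = D₁/(r − g) ⇒ r = D₁/P + g = £1,910.0000/£16,870.37 + 0.018 = 0.113216 + 0.018 = 0.131216

13.12%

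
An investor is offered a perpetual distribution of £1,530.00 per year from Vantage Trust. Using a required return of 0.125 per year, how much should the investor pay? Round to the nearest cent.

Level perpetuity: PV = C / r = £1,530.00 / 0.125 = £12,240.00

£12240.00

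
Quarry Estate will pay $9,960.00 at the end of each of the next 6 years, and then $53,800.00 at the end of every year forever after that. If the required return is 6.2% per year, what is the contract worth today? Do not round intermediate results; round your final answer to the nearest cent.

$653514.45

PV of 6-year annuity: $9,960.00 × [1 − (1+0.062)^−6] / 0.062 = 48670.29605
Perpetuity value at year 6: $53,800.00 / 0.062 = 867741.93548
PV of perpetuity: 867741.93548 / (1+0.062)^6 = 604844.15160
Total PV = 48670.29605 + 604844.15160 = 653514.44765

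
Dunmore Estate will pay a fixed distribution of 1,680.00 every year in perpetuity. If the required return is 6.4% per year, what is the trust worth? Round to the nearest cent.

Level perpetuity: PV = C / r = 1,680.00 / 0.064 = 26,250.00

26250.00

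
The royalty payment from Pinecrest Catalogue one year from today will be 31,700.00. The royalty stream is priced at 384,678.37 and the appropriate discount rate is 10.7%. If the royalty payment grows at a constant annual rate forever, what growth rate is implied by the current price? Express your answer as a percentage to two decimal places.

2.46%

P = D₁/(r−g) ⇒ g = r − D₁/P = 0.107 − 31,700.00/384,678.37 = 0.024593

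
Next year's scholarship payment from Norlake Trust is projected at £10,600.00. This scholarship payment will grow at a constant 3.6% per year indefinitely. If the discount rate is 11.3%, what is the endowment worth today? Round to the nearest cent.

£137662.34

Growing perpetuity: P = D₁ / (r − g) = £10,600.0000 / (0.113 − 0.036) = £137,662.34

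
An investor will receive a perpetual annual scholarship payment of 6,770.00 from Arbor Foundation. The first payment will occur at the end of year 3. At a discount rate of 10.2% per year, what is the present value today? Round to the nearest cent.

Value at end of year 2: C / r = 6,770.00 / 0.102 = 66,372.5490
Discount to today: PV = 66,372.5490 / (1 + 0.102)^2 = 66,372.5490 / 1.214404 = 54,654.42

54654.42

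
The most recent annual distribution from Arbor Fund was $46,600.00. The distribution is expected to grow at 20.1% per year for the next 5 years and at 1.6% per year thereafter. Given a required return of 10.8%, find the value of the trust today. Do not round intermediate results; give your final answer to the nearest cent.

$1068694.70

D_1 = 55966.60000
D_2 = 67215.88660
D_3 = 80726.27981
D_4 = 96952.26205
D_5 = 116439.66672
Terminal value at year 5: TV = D_5×(1+g_2)/(r−g_2) = 118302.70139/0.092 = 1285898.92812
P_0 = D_1/(1+r)^1 + D_2/(1+r)^2 + D_3/(1+r)^3 + D_4/(1+r)^4 + D_5/(1+r)^5 + TV/(1+r)^5
    = 50511.37184 + 54751.04475 + 59346.57468 + 64327.83049 + 69727.18811 + 770030.68606 = 1068694.69593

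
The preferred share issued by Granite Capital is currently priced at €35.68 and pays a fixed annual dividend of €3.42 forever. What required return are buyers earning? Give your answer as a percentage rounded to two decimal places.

P = C/r ⇒ r = C/P = €3.42/€35.68 = 0.095852

9.59%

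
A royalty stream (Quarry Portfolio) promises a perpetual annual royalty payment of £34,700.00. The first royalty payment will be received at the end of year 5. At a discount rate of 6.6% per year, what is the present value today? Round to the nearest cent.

Value at end of year 4: C / r = £34,700.00 / 0.066 = £525,757.5758
Discount to today: PV = £525,757.5758 / (1 + 0.066)^4 = £525,757.5758 / 1.291305 = £407,152.14

£407152.14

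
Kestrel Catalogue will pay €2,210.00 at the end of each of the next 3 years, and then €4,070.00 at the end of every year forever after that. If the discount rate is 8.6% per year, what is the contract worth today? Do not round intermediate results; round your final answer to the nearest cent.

PV of 3-year annuity: €2,210.00 × [1 − (1+0.086)^−3] / 0.086 = 5634.28297
Perpetuity value at year 3: €4,070.00 / 0.086 = 47325.58140
PV of perpetuity: 47325.58140 / (1+0.086)^3 = 36949.32272
Total PV = 5634.28297 + 36949.32272 = 42583.60569

€42583.61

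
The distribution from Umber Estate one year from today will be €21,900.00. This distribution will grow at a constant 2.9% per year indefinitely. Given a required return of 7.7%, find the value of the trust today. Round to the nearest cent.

€456250.00

Growing perpetuity: P = D₁ / (r − g) = €21,900.0000 / (0.077 − 0.029) = €456,250.00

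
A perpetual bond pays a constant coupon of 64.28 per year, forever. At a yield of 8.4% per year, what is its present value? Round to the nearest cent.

Level perpetuity: PV = C / r = 64.28 / 0.084 = 765.24

765.24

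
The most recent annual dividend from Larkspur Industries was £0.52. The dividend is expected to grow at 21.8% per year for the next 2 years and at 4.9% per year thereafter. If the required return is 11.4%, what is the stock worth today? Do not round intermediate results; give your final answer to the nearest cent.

£11.22

D_1 = 0.63336
D_2 = 0.77143
Terminal value at year 2: TV = D_2×(1+g_2)/(r−g_2) = 0.80923/0.065 = 12.44973
P_0 = D_1/(1+r)^1 + D_2/(1+r)^2 + TV/(1+r)^2
    = 0.56855 + 0.62162 + 10.03205 = 11.22222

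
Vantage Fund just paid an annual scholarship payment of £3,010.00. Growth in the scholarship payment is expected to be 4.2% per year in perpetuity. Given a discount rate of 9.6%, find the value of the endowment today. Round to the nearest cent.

£58081.85

D₁ = D₀ × (1 + g) = £3,010.00 × 1.042 = £3,136.4200
Growing perpetuity: P = D₁ / (r − g) = £3,136.4200 / (0.096 − 0.042) = £58,081.85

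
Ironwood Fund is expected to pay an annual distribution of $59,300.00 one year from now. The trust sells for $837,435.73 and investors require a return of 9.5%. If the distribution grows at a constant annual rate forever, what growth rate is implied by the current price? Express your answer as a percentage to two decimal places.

P = D₁/(r−g) ⇒ g = r − D₁/P = 0.095 − $59,300.00/$837,435.73 = 0.024189

2.42%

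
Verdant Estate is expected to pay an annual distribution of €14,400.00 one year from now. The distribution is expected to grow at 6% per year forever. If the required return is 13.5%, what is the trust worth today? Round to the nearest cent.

€192000.00

Growing perpetuity: P = D₁ / (r − g) = €14,400.0000 / (0.135 − 0.06) = €192,000.00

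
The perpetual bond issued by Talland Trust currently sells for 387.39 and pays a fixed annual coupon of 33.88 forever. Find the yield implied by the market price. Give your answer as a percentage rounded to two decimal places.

8.75%

P = C/r ⇒ r = C/P = 33.88/387.39 = 0.087457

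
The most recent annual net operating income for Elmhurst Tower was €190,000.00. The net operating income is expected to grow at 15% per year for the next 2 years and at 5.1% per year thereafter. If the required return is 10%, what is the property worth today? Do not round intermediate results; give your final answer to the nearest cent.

D_1 = 218500.00000
D_2 = 251275.00000
Terminal value at year 2: TV = D_2×(1+g_2)/(r−g_2) = 264090.02500/0.049 = 5389592.34694
P_0 = D_1/(1+r)^1 + D_2/(1+r)^2 + TV/(1+r)^2
    = 198636.36364 + 207665.28926 + 4454208.55119 = 4860510.20408

€4860510.20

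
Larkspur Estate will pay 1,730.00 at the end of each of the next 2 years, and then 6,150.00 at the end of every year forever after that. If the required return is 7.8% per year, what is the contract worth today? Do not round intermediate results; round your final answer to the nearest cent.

70942.46

PV of 2-year annuity: 1,730.00 × [1 − (1+0.078)^−2] / 0.078 = 3093.52852
Perpetuity value at year 2: 6,150.00 / 0.078 = 78846.15385
PV of perpetuity: 78846.15385 / (1+0.078)^2 = 67848.92817
Total PV = 3093.52852 + 67848.92817 = 70942.45670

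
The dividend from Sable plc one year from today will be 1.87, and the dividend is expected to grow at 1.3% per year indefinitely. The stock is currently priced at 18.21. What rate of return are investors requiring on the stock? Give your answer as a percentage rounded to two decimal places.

P = D₁/(r − g) ⇒ r = D₁/P + g = 1.8700/18.21 + 0.013 = 0.102691 + 0.013 = 0.115691

11.57%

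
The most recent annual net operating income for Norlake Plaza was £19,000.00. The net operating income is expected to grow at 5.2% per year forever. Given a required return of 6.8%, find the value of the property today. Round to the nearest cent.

£1249250.00

D₁ = D₀ × (1 + g) = £19,000.00 × 1.052 = £19,988.0000
Growing perpetuity: P = D₁ / (r − g) = £19,988.0000 / (0.068 − 0.052) = £1,249,250.00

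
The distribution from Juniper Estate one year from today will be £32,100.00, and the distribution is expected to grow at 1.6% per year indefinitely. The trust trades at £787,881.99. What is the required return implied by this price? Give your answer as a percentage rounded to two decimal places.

5.67%

P = D₁/(r − g) ⇒ r = D₁/P + g = £32,100.0000/£787,881.99 + 0.016 = 0.040742 + 0.016 = 0.056742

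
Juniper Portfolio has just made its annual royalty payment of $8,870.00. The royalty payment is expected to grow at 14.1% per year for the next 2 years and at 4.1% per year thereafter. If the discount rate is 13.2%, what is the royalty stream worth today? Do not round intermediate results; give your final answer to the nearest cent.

$121040.90

D_1 = 10120.67000
D_2 = 11547.68447
Terminal value at year 2: TV = D_2×(1+g_2)/(r−g_2) = 12021.13953/0.091 = 132100.43443
P_0 = D_1/(1+r)^1 + D_2/(1+r)^2 + TV/(1+r)^2
    = 8940.52120 + 9011.60308 + 103088.77813 = 121040.90242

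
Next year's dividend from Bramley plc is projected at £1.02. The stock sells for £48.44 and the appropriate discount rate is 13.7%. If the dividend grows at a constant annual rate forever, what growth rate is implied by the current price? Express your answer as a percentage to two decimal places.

11.59%

P = D₁/(r−g) ⇒ g = r − D₁/P = 0.137 − £1.02/£48.44 = 0.115943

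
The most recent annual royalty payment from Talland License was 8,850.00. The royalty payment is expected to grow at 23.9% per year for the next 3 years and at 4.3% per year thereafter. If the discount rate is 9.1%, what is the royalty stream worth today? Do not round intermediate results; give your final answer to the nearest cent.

316087.38

D_1 = 10965.15000
D_2 = 13585.82085
D_3 = 16832.83203
Terminal value at year 3: TV = D_3×(1+g_2)/(r−g_2) = 17556.64381/0.048 = 365763.41272
P_0 = D_1/(1+r)^1 + D_2/(1+r)^2 + D_3/(1+r)^3 + TV/(1+r)^3
    = 10050.54995 + 11413.96095 + 12962.32595 + 281660.54099 = 316087.37785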